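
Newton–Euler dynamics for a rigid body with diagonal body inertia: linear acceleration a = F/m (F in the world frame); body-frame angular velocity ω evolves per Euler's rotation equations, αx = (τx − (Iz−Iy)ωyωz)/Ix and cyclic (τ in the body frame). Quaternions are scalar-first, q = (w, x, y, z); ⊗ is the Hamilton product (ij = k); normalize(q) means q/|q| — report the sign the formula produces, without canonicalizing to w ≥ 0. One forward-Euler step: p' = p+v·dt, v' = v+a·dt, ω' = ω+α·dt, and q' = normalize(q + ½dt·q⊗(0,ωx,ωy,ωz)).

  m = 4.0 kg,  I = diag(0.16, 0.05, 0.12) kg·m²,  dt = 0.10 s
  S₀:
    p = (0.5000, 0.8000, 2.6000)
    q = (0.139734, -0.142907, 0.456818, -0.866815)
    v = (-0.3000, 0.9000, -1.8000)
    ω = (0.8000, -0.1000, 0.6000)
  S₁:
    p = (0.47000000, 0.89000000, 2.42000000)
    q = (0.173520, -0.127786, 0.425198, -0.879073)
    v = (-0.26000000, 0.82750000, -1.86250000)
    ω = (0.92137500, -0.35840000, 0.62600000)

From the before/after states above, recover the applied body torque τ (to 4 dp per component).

rate change Δω = (0.12137500, -0.25840000, 0.02600000)
precession coupling = (-0.0042, 0.0192, 0.0088)
applied torque τ = (0.1900, -0.1100, 0.0400)

τ = (0.1900, -0.1100, 0.0400)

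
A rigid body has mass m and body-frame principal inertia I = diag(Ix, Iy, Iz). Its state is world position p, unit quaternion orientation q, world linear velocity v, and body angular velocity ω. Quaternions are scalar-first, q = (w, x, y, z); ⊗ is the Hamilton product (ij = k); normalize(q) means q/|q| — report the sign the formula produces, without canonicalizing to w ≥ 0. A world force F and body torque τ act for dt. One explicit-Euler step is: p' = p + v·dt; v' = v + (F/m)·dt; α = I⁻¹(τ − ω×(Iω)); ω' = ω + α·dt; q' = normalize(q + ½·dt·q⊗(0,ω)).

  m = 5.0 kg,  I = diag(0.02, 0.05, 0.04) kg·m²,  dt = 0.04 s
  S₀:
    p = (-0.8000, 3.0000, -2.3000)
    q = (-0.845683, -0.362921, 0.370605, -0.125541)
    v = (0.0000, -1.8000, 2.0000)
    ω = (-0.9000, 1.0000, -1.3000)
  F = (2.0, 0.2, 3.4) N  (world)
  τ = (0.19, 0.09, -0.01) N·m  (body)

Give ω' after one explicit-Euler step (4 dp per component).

precession coupling ω×(Iω) = (0.0130, -0.0234, -0.0270)
angular accel α = (8.8500, 2.2680, 0.4250)
new body rate ω' = (-0.5460, 1.0907, -1.2830)

ω' = (-0.5460, 1.0907, -1.2830)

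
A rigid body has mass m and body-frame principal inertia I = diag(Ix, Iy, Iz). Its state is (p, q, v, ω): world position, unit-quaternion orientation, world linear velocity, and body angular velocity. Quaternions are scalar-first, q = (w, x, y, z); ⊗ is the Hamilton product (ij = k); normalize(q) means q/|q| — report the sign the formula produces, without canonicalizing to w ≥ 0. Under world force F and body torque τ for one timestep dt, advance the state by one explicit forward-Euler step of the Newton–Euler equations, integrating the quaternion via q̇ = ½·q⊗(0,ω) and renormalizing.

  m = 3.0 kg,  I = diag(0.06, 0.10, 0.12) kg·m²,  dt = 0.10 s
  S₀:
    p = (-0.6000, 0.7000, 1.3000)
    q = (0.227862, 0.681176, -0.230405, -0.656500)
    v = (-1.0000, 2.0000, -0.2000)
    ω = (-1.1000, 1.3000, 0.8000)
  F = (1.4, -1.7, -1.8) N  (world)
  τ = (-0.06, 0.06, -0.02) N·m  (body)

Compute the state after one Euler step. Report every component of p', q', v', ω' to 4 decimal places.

ω×(Iω) gyroscopic = (0.0208, 0.0528, -0.0572)
(τ − ω×Iω)/I = (-1.3467, 0.0720, 0.3100)
ω' = ω + α·dt = (-1.2347, 1.3072, 0.8310)
Hamilton product q⊗(0,ω) = (1.5740201, 0.4184778, 0.4734298, 0.8143729)
updated quaternion q' = (0.3052, 0.6990, -0.2058, -0.6131)
a = (0.4667, -0.5667, -0.6000)
new position p' = (-0.7000, 0.9000, 1.2800)
new velocity v' = (-0.9533, 1.9433, -0.2600)

p' = (-0.7000, 0.9000, 1.2800)
q' = (0.3052, 0.6990, -0.2058, -0.6131)
v' = (-0.9533, 1.9433, -0.2600)
ω' = (-1.2347, 1.3072, 0.8310)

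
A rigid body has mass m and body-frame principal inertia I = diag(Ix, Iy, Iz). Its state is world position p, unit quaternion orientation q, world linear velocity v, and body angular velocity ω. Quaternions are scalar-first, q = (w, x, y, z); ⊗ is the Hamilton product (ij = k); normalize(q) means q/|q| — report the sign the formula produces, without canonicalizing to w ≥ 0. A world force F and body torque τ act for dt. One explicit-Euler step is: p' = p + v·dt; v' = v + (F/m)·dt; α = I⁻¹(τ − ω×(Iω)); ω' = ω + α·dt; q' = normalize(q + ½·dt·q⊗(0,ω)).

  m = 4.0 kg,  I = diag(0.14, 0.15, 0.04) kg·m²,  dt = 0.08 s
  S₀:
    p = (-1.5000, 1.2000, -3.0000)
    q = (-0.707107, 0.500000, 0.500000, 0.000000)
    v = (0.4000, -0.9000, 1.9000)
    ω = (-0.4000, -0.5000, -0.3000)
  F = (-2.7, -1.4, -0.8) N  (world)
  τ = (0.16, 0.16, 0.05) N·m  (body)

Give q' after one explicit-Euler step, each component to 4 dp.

q' = (-0.6888, 0.5051, 0.5199, 0.0065)

2q̇ = q⊗(0,ω) = (0.4500000, 0.1328428, 0.5035535, 0.1621321)
updated quaternion q' = (-0.6888, 0.5051, 0.5199, 0.0065)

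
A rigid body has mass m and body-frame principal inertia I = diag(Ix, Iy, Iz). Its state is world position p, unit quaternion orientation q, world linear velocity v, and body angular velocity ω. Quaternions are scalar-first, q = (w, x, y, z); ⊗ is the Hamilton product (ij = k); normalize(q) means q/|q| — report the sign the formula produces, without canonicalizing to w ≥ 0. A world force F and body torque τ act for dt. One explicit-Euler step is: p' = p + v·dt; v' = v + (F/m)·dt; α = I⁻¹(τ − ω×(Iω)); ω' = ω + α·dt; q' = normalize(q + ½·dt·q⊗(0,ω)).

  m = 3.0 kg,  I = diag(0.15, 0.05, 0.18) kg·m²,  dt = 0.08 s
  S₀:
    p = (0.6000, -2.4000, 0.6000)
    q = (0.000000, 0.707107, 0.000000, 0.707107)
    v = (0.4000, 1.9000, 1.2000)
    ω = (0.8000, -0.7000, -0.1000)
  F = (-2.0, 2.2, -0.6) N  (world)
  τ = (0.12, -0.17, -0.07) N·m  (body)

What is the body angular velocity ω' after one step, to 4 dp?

ω' = (0.8591, -0.9758, -0.1560)

ω×(Iω) gyroscopic = (0.0091, 0.0024, 0.0560)
α = I⁻¹(τ − ω×Iω) = (0.7393, -3.4480, -0.7000)
new body rate ω' = (0.8591, -0.9758, -0.1560)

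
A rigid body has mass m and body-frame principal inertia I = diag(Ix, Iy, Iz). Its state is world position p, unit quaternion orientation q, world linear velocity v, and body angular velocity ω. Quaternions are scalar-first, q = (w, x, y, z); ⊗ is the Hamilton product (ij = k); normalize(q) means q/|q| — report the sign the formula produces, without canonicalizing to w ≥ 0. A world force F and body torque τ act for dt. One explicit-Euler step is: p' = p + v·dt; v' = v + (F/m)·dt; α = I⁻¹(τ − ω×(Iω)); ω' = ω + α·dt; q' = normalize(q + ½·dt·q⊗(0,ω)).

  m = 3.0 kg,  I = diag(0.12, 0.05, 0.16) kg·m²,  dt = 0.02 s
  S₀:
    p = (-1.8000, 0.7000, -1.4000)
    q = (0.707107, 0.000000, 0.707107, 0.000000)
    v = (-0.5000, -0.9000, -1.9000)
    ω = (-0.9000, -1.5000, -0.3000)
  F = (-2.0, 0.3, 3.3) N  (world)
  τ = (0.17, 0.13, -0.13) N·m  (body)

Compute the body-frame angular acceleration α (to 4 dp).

precession coupling ω×(Iω) = (0.0495, -0.0108, -0.0945)
(τ − ω×Iω)/I = (1.0042, 2.8160, -0.2219)

α = (1.0042, 2.8160, -0.2219)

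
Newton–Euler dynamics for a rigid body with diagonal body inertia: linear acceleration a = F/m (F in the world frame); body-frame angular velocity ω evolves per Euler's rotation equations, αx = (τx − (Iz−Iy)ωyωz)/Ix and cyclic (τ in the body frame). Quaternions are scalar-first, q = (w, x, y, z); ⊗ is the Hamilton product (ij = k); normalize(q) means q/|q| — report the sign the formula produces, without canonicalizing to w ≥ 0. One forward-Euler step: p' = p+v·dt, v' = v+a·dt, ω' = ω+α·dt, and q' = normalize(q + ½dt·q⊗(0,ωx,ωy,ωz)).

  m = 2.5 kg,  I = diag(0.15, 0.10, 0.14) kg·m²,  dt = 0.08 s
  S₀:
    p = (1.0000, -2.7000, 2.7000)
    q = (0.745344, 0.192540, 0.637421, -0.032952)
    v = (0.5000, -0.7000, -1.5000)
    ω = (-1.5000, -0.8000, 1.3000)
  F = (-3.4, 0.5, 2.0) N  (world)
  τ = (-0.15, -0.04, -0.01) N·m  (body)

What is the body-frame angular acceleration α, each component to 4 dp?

precession coupling ω×(Iω) = (-0.0416, -0.0195, -0.0600)
α = I⁻¹(τ − ω×Iω) = (-0.7227, -0.2050, 0.3571)

α = (-0.7227, -0.2050, 0.3571)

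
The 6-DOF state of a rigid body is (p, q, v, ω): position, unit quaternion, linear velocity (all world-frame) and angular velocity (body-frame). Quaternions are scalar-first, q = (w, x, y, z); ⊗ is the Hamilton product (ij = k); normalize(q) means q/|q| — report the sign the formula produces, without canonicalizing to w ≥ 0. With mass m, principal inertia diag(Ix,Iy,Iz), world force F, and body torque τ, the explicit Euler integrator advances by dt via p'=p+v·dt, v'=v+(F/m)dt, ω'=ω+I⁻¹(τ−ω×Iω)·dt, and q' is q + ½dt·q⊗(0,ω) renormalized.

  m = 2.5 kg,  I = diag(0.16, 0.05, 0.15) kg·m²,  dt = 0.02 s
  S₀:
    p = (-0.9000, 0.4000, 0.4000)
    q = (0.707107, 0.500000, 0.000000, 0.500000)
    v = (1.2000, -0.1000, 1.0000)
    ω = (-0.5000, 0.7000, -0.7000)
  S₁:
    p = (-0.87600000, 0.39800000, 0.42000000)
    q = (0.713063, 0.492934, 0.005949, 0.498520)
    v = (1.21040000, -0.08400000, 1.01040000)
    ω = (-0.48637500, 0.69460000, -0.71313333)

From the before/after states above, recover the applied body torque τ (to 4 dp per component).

ω₁ − ω₀ = (0.01362500, -0.00540000, -0.01313333)
gyro term ω₀×Iω₀ = (-0.0490, 0.0035, 0.0385)
τ = I·(Δω/dt) + ω₀×(Iω₀) = (0.0600, -0.0100, -0.0600)

τ = (0.0600, -0.0100, -0.0600)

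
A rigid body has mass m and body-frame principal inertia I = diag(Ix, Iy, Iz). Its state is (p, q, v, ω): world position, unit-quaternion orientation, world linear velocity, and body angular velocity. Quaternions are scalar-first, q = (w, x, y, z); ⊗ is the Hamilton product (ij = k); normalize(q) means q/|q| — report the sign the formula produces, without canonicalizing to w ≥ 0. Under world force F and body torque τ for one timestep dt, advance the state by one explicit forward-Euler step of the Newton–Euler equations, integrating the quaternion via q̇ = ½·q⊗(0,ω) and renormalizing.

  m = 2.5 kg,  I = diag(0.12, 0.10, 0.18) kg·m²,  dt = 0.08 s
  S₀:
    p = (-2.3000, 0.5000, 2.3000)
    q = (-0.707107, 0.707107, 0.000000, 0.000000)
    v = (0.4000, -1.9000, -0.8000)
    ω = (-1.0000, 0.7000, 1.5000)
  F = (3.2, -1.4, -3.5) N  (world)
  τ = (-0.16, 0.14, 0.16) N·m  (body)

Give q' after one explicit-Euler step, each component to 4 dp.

Hamilton product q⊗(0,ω) = (0.7071070, 0.7071070, -1.5556354, -0.5656856)
q + ½dt·q⊗(0,ω), renormalized = (-0.6768, 0.7332, -0.0620, -0.0226)

q' = (-0.6768, 0.7332, -0.0620, -0.0226)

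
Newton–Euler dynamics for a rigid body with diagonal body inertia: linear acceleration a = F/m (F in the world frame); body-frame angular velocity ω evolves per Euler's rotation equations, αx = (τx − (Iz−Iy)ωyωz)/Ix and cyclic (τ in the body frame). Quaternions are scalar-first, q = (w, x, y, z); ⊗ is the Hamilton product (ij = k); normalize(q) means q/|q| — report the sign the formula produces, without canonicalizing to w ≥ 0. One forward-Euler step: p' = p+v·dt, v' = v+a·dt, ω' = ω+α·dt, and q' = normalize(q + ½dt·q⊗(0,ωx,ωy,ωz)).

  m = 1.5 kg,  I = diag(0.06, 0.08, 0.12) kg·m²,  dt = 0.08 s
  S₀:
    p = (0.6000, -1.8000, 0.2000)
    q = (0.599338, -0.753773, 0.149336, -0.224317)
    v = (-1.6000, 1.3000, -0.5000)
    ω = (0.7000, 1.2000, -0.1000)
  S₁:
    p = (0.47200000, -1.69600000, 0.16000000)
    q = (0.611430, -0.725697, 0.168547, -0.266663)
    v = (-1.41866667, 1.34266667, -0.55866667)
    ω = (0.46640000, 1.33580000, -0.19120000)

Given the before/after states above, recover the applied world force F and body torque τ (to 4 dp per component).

Δω = ω₁−ω₀ = (-0.23360000, 0.13580000, -0.09120000)
ω₀×(Iω₀) = (-0.0048, 0.0042, 0.0168)
τ = I·(Δω/dt) + ω₀×(Iω₀) = (-0.1800, 0.1400, -0.1200)
v₁ − v₀ = (0.18133333, 0.04266667, -0.05866667)
m·(v₁−v₀)/dt = (3.4000, 0.8000, -1.1000)

F = (3.4000, 0.8000, -1.1000)
τ = (-0.1800, 0.1400, -0.1200)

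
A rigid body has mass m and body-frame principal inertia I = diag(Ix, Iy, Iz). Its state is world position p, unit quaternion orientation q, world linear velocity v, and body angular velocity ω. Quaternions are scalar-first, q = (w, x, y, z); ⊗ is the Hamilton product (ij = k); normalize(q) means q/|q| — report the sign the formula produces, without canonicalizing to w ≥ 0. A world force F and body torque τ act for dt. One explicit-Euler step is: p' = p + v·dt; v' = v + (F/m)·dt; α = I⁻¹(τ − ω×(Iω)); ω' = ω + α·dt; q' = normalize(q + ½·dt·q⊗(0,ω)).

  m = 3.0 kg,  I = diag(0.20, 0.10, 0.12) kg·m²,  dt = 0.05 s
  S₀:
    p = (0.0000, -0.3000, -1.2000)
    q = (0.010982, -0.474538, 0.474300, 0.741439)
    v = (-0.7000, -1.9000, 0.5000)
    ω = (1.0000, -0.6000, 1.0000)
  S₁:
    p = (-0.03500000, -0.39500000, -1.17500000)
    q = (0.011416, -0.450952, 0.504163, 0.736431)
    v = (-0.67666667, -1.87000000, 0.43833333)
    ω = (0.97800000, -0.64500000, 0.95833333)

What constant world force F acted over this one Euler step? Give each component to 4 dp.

v₁ − v₀ = (0.02333333, 0.03000000, -0.06166667)
F = m·Δv/dt = (1.4000, 1.8000, -3.7000)

F = (1.4000, 1.8000, -3.7000)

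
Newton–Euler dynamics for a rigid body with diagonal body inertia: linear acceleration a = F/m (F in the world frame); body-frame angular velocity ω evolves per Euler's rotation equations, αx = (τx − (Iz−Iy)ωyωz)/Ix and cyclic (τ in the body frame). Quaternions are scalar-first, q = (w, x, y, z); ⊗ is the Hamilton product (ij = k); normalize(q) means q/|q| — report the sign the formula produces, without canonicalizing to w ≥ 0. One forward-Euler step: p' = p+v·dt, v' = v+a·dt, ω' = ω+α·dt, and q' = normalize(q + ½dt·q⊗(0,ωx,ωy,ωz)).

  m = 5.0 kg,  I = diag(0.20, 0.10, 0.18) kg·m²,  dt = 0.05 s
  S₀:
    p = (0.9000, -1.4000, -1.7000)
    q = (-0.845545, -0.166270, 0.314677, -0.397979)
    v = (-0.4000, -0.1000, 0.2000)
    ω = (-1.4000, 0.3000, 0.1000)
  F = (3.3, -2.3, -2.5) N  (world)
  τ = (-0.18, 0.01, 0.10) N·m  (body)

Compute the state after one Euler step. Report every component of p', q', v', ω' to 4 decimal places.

p' = (0.8800, -1.4050, -1.6900)
q' = (-0.8522, -0.1328, 0.3225, -0.3901)
v' = (-0.3670, -0.1230, 0.1750)
ω' = (-1.4456, 0.3064, 0.1161)

p + v·dt = (0.8800, -1.4050, -1.6900)
new velocity v' = (-0.3670, -0.1230, 0.1750)
(τ − ω×Iω)/I = (-0.9120, 0.1280, 0.3222)
ω' = ω + α·dt = (-1.4456, 0.3064, 0.1161)
Hamilton product q⊗(0,ω) = (-0.2873832, 1.3346244, 0.3201341, 0.3061123)
updated quaternion q' = (-0.8522, -0.1328, 0.3225, -0.3901)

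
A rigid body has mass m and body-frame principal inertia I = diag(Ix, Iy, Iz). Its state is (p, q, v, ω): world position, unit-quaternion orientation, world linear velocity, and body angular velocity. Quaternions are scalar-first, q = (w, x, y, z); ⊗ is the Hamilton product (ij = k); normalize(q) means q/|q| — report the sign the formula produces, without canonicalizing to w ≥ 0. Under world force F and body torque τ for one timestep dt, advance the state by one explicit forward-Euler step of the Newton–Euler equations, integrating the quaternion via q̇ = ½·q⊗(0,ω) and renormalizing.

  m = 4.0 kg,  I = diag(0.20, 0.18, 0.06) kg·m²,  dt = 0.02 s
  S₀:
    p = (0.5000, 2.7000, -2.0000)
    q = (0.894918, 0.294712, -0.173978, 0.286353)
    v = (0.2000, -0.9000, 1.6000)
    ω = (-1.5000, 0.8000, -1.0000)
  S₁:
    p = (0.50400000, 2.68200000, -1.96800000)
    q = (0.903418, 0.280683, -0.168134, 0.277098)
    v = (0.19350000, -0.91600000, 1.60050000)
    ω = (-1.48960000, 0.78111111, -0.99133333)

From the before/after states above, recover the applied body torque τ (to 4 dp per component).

ω₁ − ω₀ = (0.01040000, -0.01888889, 0.00866667)
precession coupling = (0.0960, 0.2100, 0.0240)
τ = I·(Δω/dt) + ω₀×(Iω₀) = (0.2000, 0.0400, 0.0500)

τ = (0.2000, 0.0400, 0.0500)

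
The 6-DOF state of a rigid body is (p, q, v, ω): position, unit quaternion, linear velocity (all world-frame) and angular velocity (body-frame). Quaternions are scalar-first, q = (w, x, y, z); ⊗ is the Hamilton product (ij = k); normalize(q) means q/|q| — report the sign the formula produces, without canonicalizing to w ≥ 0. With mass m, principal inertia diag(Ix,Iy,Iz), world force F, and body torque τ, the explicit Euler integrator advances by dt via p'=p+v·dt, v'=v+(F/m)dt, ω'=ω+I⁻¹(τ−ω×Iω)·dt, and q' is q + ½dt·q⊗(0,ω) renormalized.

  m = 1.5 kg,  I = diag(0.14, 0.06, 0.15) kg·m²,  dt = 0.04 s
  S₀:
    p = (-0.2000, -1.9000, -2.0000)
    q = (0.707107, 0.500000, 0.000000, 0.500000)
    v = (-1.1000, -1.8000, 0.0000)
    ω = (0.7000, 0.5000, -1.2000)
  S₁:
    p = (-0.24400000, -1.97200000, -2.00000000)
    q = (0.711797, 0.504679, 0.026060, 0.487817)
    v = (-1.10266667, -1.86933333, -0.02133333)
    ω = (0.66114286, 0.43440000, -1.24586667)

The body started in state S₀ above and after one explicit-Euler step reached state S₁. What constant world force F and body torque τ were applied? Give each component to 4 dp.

F = (-0.1000, -2.6000, -0.8000)
τ = (-0.1900, -0.0900, -0.2000)

ω₁ − ω₀ = (-0.03885714, -0.06560000, -0.04586667)
precession coupling = (-0.0540, 0.0084, -0.0280)
I·α + gyro = (-0.1900, -0.0900, -0.2000)
v₁ − v₀ = (-0.00266667, -0.06933333, -0.02133333)
m·(v₁−v₀)/dt = (-0.1000, -2.6000, -0.8000)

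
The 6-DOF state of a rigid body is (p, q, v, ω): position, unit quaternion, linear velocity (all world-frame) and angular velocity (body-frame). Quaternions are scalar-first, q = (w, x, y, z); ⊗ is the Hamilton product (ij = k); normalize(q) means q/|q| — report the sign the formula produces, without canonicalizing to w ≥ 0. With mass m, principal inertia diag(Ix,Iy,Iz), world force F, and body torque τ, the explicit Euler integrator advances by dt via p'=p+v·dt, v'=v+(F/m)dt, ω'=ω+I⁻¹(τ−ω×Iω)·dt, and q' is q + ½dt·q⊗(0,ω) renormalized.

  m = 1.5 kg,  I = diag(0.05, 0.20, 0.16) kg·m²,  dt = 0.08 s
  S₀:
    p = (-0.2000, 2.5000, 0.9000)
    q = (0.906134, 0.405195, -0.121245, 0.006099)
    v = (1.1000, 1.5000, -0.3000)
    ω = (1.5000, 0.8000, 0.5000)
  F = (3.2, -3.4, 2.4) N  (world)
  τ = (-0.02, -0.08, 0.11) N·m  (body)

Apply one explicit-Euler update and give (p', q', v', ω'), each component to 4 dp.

p' = p + v·dt = (-0.1120, 2.6200, 0.8760)
v + (F/m)dt = (1.2707, 1.3187, -0.1720)
gyro term ω×Iω = (-0.0160, -0.0825, 0.1800)
α = I⁻¹(τ − ω×Iω) = (-0.0800, 0.0125, -0.4375)
ω + α·dt = (1.4936, 0.8010, 0.4650)
q⊗(0,ω) = (-0.5138460, 1.2936993, 0.5314582, 0.9590905)
q + ½dt·q⊗(0,ω), renormalized = (0.8834, 0.4558, -0.0997, 0.0444)

p' = (-0.1120, 2.6200, 0.8760)
q' = (0.8834, 0.4558, -0.0997, 0.0444)
v' = (1.2707, 1.3187, -0.1720)
ω' = (1.4936, 0.8010, 0.4650)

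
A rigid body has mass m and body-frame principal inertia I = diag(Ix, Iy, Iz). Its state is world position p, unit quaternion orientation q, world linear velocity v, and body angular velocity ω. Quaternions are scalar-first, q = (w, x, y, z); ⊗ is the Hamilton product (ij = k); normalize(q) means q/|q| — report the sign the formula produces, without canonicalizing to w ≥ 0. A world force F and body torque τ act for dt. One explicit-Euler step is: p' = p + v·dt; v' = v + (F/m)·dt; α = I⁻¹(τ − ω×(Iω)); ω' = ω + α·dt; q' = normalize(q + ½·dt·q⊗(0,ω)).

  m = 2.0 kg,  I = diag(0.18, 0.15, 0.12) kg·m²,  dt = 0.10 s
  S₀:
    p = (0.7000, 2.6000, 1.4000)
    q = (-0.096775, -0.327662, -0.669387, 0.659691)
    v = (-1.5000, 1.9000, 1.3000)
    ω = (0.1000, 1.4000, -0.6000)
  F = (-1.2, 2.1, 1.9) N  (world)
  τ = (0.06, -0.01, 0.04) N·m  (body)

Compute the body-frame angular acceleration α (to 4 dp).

precession coupling ω×(Iω) = (0.0252, -0.0036, -0.0042)
α = I⁻¹(τ − ω×Iω) = (0.1933, -0.0427, 0.3683)

α = (0.1933, -0.0427, 0.3683)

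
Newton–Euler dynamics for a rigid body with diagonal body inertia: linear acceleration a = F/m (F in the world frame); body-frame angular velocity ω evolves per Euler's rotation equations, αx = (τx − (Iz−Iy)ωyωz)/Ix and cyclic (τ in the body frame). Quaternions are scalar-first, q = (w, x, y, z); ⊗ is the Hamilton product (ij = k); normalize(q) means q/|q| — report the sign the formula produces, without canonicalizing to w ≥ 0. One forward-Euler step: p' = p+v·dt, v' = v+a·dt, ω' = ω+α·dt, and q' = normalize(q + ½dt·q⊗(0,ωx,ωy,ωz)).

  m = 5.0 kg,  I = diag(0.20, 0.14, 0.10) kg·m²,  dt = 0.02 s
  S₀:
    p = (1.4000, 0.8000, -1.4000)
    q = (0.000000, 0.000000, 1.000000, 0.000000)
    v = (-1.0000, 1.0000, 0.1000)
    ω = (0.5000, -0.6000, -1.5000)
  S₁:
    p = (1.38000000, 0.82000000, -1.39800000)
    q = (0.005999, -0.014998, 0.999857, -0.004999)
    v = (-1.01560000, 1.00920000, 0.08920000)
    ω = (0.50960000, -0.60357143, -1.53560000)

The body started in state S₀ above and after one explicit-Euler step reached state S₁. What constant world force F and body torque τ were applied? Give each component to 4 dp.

Δω = ω₁−ω₀ = (0.00960000, -0.00357143, -0.03560000)
τ = I·(Δω/dt) + ω₀×(Iω₀) = (0.0600, -0.1000, -0.1600)
v₁ − v₀ = (-0.01560000, 0.00920000, -0.01080000)
F = m·Δv/dt = (-3.9000, 2.3000, -2.7000)

F = (-3.9000, 2.3000, -2.7000)
τ = (0.0600, -0.1000, -0.1600)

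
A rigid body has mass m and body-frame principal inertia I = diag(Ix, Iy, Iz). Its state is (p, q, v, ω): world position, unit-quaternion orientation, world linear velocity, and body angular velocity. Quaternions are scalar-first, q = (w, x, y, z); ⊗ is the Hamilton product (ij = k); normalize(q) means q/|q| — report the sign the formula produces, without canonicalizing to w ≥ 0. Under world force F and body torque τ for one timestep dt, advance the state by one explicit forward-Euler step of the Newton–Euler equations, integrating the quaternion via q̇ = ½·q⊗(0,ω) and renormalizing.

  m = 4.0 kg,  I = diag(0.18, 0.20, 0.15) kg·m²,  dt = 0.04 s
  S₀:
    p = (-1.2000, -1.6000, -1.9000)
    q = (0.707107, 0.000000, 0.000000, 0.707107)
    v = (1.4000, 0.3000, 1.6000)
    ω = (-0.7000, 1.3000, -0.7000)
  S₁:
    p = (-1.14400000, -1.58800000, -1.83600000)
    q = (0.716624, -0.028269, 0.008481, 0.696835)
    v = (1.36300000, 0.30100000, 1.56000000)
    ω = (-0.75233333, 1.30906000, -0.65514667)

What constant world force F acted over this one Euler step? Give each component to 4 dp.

v₁ − v₀ = (-0.03700000, 0.00100000, -0.04000000)
applied force F = (-3.7000, 0.1000, -4.0000)

F = (-3.7000, 0.1000, -4.0000)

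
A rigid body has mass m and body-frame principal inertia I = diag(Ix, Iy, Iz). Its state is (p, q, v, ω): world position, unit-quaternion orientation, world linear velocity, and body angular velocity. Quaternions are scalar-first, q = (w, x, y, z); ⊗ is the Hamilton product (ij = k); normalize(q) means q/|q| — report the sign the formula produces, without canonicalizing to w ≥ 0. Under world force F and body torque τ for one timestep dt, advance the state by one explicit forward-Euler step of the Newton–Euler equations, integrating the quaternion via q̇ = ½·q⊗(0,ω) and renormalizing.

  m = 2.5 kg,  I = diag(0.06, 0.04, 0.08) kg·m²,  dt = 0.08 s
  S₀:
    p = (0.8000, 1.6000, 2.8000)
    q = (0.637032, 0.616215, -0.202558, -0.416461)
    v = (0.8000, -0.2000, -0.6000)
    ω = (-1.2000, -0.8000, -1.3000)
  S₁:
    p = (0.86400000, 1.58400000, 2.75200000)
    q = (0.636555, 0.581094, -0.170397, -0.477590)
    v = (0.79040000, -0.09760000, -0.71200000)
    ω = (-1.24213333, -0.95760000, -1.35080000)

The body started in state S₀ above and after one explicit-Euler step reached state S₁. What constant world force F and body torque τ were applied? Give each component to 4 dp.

F = (-0.3000, 3.2000, -3.5000)
τ = (0.0100, -0.1100, -0.0700)

velocity change Δv = (-0.00960000, 0.10240000, -0.11200000)
m·(v₁−v₀)/dt = (-0.3000, 3.2000, -3.5000)
ω₁ − ω₀ = (-0.04213333, -0.15760000, -0.05080000)
I·α + gyro = (0.0100, -0.1100, -0.0700)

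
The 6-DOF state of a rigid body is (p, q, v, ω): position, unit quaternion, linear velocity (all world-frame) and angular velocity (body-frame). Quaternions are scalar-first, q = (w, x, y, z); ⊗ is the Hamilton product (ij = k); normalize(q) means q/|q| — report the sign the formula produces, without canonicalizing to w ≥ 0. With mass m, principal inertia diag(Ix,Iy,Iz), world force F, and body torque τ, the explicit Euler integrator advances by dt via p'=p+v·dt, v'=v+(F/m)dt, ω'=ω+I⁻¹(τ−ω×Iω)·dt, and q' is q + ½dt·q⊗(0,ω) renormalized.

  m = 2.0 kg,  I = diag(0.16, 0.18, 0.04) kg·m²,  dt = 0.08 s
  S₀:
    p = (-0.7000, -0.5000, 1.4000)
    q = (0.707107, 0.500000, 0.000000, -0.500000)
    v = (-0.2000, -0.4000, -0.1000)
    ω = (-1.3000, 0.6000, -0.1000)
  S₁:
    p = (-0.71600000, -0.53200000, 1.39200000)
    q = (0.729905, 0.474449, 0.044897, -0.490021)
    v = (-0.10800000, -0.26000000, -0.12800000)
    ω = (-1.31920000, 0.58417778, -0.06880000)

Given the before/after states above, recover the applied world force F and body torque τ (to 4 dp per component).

ω₁ − ω₀ = (-0.01920000, -0.01582222, 0.03120000)
applied torque τ = (-0.0300, -0.0200, 0.0000)
v₁ − v₀ = (0.09200000, 0.14000000, -0.02800000)
applied force F = (2.3000, 3.5000, -0.7000)

F = (2.3000, 3.5000, -0.7000)
τ = (-0.0300, -0.0200, 0.0000)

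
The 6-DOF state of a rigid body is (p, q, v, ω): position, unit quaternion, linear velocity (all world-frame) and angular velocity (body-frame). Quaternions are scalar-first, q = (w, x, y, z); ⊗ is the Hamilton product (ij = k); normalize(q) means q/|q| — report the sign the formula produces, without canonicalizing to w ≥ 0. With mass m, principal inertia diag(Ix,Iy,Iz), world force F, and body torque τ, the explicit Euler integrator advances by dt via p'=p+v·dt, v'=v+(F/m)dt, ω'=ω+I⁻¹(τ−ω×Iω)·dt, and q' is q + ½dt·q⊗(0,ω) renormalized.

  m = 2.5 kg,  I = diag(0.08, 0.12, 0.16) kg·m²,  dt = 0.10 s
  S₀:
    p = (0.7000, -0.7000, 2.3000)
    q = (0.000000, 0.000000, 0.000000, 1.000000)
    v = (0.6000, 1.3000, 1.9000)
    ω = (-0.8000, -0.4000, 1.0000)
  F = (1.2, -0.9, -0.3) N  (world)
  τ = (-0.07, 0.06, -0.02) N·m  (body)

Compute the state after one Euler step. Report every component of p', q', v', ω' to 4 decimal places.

p' = (0.7600, -0.5700, 2.4900)
q' = (-0.0499, 0.0200, -0.0399, 0.9978)
v' = (0.6480, 1.2640, 1.8880)
ω' = (-0.8675, -0.4033, 0.9795)

angular accel α = (-0.6750, -0.0333, -0.2050)
ω' = ω + α·dt = (-0.8675, -0.4033, 0.9795)
2q̇ = q⊗(0,ω) = (-1.0000000, 0.4000000, -0.8000000, 0.0000000)
q + ½dt·q⊗(0,ω), renormalized = (-0.0499, 0.0200, -0.0399, 0.9978)
a = F/m = (0.4800, -0.3600, -0.1200)
new position p' = (0.7600, -0.5700, 2.4900)
v' = v + a·dt = (0.6480, 1.2640, 1.8880)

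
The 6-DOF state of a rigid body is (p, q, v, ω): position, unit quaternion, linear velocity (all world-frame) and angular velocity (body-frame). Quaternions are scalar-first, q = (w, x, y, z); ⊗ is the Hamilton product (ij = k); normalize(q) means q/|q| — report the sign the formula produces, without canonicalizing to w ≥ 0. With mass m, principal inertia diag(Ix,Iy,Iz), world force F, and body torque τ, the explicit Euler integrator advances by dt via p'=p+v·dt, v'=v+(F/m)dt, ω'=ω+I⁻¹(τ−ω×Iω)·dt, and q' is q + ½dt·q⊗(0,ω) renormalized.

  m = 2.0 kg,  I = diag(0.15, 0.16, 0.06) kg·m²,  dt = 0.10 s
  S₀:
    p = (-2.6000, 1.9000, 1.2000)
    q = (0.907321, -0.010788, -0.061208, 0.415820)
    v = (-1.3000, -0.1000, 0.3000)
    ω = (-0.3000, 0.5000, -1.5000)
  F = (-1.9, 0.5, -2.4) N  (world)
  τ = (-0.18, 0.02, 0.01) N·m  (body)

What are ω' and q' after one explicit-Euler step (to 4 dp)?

ω' = (-0.4700, 0.4872, -1.4808)
q' = (0.9368, -0.0301, -0.0454, 0.3455)

(τ − ω×Iω)/I = (-1.7000, -0.1281, 0.1917)
new body rate ω' = (-0.4700, 0.4872, -1.4808)
Hamilton product q⊗(0,ω) = (0.6510976, -0.3882943, 0.3127325, -1.3847379)
q' = normalize(q + ½dt·q⊗(0,ω)) = (0.9368, -0.0301, -0.0454, 0.3455)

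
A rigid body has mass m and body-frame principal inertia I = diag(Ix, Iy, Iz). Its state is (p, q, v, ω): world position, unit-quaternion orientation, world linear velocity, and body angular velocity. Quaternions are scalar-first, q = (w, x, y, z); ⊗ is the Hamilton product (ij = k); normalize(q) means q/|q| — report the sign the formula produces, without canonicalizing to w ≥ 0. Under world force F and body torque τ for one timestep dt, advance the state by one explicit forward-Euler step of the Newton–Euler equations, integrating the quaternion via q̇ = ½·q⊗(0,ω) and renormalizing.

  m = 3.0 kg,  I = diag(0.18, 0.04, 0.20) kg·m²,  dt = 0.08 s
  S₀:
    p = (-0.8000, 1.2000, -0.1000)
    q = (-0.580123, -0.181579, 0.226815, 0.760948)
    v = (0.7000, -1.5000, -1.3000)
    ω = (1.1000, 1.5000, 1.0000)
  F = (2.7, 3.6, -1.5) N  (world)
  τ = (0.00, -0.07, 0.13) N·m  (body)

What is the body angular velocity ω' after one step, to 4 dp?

precession coupling ω×(Iω) = (0.2400, -0.0220, -0.2310)
α = I⁻¹(τ − ω×Iω) = (-1.3333, -1.2000, 1.8050)
ω + α·dt = (0.9933, 1.4040, 1.1444)

ω' = (0.9933, 1.4040, 1.1444)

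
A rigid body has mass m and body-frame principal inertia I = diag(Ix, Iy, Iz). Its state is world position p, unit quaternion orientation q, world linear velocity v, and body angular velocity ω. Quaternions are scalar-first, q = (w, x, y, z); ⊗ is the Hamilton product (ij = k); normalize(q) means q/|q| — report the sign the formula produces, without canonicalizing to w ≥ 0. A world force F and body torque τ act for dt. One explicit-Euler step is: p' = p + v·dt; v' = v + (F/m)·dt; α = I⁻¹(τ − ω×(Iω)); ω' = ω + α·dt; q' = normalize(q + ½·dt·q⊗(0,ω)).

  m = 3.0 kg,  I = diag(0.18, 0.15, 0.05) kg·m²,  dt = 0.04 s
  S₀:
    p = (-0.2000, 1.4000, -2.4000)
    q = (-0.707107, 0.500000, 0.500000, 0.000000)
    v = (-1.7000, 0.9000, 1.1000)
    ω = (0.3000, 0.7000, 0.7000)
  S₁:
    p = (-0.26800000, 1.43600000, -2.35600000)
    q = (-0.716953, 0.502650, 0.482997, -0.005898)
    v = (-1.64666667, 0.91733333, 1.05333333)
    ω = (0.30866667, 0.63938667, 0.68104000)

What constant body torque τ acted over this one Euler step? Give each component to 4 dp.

τ = (-0.0100, -0.2000, -0.0300)

ω₁ − ω₀ = (0.00866667, -0.06061333, -0.01896000)
τ = I·(Δω/dt) + ω₀×(Iω₀) = (-0.0100, -0.2000, -0.0300)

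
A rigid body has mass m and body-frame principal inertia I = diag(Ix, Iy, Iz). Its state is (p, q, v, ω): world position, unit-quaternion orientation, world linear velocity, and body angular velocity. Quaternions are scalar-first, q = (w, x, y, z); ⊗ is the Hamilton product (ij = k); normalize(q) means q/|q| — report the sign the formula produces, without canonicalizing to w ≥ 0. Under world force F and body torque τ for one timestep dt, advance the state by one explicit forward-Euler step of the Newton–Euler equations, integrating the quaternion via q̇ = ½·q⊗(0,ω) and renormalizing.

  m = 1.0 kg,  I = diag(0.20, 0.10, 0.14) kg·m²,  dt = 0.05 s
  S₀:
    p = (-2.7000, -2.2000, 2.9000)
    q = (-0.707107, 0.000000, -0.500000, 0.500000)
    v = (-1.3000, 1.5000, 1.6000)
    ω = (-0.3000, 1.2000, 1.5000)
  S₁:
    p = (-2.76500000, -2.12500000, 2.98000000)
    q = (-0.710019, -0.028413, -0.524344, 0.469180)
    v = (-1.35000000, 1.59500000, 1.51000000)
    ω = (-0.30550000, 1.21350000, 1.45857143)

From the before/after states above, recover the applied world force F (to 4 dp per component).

F = (-1.0000, 1.9000, -1.8000)

v₁ − v₀ = (-0.05000000, 0.09500000, -0.09000000)
F = m·Δv/dt = (-1.0000, 1.9000, -1.8000)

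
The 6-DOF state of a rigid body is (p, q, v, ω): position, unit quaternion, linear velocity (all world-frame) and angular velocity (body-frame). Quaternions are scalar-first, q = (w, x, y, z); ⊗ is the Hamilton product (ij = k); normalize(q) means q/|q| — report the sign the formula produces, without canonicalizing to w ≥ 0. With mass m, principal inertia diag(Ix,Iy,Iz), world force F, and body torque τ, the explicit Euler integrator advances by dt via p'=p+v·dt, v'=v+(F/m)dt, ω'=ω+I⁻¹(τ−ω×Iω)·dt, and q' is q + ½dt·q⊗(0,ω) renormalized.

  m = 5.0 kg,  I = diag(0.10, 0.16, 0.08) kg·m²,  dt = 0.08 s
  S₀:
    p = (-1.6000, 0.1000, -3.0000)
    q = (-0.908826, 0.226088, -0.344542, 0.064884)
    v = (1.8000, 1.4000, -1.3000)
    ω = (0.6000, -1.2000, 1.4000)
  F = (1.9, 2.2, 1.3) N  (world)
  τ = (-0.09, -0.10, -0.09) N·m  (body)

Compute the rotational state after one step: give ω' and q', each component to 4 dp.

(τ − ω×Iω)/I = (-2.2440, -0.7300, -0.5850)
ω + α·dt = (0.4205, -1.2584, 1.3532)
2q̇ = q⊗(0,ω) = (-0.6399408, -0.9497936, 0.8129984, -1.3369368)
q + ½dt·q⊗(0,ω), renormalized = (-0.9316, 0.1875, -0.3111, 0.0114)

ω' = (0.4205, -1.2584, 1.3532)
q' = (-0.9316, 0.1875, -0.3111, 0.0114)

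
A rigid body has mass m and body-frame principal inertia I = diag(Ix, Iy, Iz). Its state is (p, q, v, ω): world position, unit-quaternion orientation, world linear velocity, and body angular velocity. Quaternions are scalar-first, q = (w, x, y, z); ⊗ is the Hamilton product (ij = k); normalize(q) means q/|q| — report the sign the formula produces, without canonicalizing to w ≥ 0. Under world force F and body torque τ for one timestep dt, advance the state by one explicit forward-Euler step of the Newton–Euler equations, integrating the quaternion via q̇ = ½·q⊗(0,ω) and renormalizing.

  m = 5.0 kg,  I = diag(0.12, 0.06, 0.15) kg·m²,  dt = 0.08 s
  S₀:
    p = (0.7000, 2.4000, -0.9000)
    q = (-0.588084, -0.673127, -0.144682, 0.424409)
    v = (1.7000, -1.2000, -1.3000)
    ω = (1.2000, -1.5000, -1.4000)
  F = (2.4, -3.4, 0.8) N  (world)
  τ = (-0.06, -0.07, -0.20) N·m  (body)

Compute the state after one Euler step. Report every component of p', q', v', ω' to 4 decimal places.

p' = (0.8360, 2.3040, -1.0040)
q' = (-0.5383, -0.6648, -0.1262, 0.5024)
v' = (1.7384, -1.2544, -1.2872)
ω' = (1.0340, -1.6605, -1.5643)

ω×(Iω) gyroscopic = (0.1890, 0.0504, 0.1080)
(τ − ω×Iω)/I = (-2.0750, -2.0067, -2.0533)
ω' = ω + α·dt = (1.0340, -1.6605, -1.5643)
Hamilton product q⊗(0,ω) = (1.1849020, 0.1334675, 0.4490390, 2.0066265)
q' = normalize(q + ½dt·q⊗(0,ω)) = (-0.5383, -0.6648, -0.1262, 0.5024)
a = (0.4800, -0.6800, 0.1600)
p + v·dt = (0.8360, 2.3040, -1.0040)
v' = v + a·dt = (1.7384, -1.2544, -1.2872)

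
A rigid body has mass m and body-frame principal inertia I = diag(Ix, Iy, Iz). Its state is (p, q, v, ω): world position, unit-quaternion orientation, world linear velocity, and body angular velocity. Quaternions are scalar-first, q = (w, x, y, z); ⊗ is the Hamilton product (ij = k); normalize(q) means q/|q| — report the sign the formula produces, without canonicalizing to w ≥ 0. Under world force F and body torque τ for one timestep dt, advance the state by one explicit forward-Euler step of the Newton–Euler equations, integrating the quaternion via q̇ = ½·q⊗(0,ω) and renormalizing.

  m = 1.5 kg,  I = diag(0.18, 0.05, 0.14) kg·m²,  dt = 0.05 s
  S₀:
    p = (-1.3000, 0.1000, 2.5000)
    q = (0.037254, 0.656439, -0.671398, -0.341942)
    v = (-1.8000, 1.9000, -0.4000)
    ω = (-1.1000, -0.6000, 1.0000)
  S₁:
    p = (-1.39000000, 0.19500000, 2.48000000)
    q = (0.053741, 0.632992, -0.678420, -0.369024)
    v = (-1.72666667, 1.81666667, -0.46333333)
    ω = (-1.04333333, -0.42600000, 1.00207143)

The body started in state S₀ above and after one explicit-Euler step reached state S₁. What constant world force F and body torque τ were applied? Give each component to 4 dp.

F = (2.2000, -2.5000, -1.9000)
τ = (0.1500, 0.1300, -0.0800)

rate change Δω = (0.05666667, 0.17400000, 0.00207143)
precession coupling = (-0.0540, -0.0440, -0.0858)
τ = I·(Δω/dt) + ω₀×(Iω₀) = (0.1500, 0.1300, -0.0800)
velocity change Δv = (0.07333333, -0.08333333, -0.06333333)
m·(v₁−v₀)/dt = (2.2000, -2.5000, -1.9000)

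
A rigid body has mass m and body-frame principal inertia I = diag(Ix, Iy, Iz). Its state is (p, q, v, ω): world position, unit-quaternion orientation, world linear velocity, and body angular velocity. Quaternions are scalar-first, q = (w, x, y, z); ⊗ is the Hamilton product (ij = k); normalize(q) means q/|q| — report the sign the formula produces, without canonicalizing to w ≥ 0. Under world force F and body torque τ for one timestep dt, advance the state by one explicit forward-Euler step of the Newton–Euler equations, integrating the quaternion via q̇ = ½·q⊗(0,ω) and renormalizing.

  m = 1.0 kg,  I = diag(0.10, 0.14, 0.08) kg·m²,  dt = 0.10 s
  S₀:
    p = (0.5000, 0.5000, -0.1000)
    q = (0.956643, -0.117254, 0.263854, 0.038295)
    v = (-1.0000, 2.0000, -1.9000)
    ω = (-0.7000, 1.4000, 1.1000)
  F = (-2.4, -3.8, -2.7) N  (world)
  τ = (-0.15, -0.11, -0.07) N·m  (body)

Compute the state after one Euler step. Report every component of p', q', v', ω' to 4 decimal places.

gyro term ω×Iω = (-0.0924, -0.0154, -0.0392)
α = I⁻¹(τ − ω×Iω) = (-0.5760, -0.6757, -0.3850)
new body rate ω' = (-0.7576, 1.3324, 1.0615)
2q̇ = q⊗(0,ω) = (-0.4935979, -0.4330237, 1.4414731, 1.0728495)
q + ½dt·q⊗(0,ω), renormalized = (0.9277, -0.1383, 0.3344, 0.0915)
p' = p + v·dt = (0.4000, 0.7000, -0.2900)
v' = v + a·dt = (-1.2400, 1.6200, -2.1700)

p' = (0.4000, 0.7000, -0.2900)
q' = (0.9277, -0.1383, 0.3344, 0.0915)
v' = (-1.2400, 1.6200, -2.1700)
ω' = (-0.7576, 1.3324, 1.0615)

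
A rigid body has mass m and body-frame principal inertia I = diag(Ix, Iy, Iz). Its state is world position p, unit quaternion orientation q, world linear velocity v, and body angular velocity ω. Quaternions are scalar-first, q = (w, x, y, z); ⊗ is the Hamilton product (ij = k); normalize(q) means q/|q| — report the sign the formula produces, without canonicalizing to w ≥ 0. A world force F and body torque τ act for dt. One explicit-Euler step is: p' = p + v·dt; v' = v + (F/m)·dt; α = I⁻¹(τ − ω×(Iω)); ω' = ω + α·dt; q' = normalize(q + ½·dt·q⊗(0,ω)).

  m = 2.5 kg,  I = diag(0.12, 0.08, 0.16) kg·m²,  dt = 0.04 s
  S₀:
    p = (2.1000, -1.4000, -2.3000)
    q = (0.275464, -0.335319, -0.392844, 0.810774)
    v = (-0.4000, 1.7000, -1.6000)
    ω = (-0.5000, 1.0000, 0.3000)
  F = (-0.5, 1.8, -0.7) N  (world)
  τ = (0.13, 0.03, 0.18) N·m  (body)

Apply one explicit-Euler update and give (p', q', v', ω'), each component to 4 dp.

p' = (2.0840, -1.3320, -2.3640)
q' = (0.2750, -0.3566, -0.3933, 0.8016)
v' = (-0.4080, 1.7288, -1.6112)
ω' = (-0.4647, 1.0120, 0.3400)

precession coupling ω×(Iω) = (0.0240, 0.0060, 0.0200)
α = I⁻¹(τ − ω×Iω) = (0.8833, 0.3000, 1.0000)
ω + α·dt = (-0.4647, 1.0120, 0.3400)
Hamilton product q⊗(0,ω) = (-0.0180477, -1.0663592, -0.0293273, -0.4491018)
q' = normalize(q + ½dt·q⊗(0,ω)) = (0.2750, -0.3566, -0.3933, 0.8016)
p' = p + v·dt = (2.0840, -1.3320, -2.3640)
v + (F/m)dt = (-0.4080, 1.7288, -1.6112)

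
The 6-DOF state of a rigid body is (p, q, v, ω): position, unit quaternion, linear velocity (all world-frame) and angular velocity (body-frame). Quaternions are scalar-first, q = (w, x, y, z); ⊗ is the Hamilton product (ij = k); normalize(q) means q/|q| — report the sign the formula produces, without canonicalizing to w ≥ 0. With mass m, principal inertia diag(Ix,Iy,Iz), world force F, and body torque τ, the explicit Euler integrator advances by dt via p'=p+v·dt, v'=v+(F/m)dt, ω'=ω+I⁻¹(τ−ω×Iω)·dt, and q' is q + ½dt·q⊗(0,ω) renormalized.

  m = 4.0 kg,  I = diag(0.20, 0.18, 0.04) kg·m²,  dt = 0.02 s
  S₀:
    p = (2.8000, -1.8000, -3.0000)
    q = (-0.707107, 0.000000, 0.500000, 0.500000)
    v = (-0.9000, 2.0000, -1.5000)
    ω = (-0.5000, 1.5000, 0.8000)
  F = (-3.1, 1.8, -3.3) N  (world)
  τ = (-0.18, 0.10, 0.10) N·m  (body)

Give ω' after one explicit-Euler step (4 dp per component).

ω' = (-0.5012, 1.5182, 0.8425)

gyro term ω×Iω = (-0.1680, -0.0640, 0.0150)
α = I⁻¹(τ − ω×Iω) = (-0.0600, 0.9111, 2.1250)
ω + α·dt = (-0.5012, 1.5182, 0.8425)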